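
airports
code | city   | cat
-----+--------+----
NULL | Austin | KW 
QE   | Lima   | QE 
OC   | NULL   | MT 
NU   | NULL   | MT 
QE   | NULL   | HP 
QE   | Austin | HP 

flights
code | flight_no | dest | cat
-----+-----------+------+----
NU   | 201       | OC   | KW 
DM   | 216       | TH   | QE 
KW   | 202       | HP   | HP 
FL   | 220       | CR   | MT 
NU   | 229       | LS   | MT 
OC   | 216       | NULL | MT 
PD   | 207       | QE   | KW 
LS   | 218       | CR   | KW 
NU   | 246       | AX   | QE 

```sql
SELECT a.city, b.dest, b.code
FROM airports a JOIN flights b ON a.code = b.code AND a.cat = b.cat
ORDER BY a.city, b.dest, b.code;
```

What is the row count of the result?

2

INNER JOIN keeps only pairs where the ON condition holds.
Matching on a.code = b.code AND a.cat = b.cat. A NULL in a compared column never satisfies the condition.
- a (code=NULL, cat=KW) has no partner → excluded.
- a (code=QE, cat=QE) has no partner → excluded.
- a (code=OC, cat=MT) pairs with 1 row(s) of b.
- a (code=NU, cat=MT) pairs with 1 row(s) of b.
- a (code=QE, cat=HP) has no partner → excluded.
- a (code=QE, cat=HP) has no partner → excluded.
Total: 2 rows.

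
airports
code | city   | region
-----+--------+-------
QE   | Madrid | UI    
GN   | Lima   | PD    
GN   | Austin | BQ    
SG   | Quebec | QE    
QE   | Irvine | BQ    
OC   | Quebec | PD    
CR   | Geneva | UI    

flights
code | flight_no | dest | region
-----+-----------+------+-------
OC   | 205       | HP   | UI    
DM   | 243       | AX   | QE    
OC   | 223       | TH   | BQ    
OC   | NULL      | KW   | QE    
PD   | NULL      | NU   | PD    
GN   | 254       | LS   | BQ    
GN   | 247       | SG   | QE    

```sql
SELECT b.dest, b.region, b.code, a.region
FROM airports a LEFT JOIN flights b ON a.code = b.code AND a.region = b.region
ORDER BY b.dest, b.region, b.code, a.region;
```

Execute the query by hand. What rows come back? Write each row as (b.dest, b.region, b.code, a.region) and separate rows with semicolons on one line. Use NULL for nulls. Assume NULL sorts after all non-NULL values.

LEFT JOIN keeps every row from `airports`; unmatched rows get NULL for `flights`'s columns.
Matching on a.code = b.code AND a.region = b.region.
Matched pairs: 1; unmatched a rows kept: 6.

(LS, BQ, GN, BQ); (NULL, NULL, NULL, BQ); (NULL, NULL, NULL, PD); (NULL, NULL, NULL, PD); (NULL, NULL, NULL, QE); (NULL, NULL, NULL, UI); (NULL, NULL, NULL, UI)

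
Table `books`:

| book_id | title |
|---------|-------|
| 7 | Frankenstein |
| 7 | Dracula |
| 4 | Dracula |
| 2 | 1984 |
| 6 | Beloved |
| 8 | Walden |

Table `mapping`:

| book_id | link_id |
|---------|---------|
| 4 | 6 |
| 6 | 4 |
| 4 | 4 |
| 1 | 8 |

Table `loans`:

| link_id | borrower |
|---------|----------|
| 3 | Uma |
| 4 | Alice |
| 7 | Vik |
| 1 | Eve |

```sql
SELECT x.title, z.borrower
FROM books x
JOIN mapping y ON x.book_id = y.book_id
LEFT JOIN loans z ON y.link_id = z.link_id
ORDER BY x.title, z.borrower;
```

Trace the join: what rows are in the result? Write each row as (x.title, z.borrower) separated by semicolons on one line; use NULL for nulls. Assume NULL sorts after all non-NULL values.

Evaluate left to right. First `books x INNER JOIN mapping y` on book_id: 3 row(s).
Then LEFT JOIN `loans z` on link_id: each of those 3 rows is kept; rows whose y.link_id has no match in z get NULL for z's columns.

(Beloved, Alice); (Dracula, Alice); (Dracula, NULL)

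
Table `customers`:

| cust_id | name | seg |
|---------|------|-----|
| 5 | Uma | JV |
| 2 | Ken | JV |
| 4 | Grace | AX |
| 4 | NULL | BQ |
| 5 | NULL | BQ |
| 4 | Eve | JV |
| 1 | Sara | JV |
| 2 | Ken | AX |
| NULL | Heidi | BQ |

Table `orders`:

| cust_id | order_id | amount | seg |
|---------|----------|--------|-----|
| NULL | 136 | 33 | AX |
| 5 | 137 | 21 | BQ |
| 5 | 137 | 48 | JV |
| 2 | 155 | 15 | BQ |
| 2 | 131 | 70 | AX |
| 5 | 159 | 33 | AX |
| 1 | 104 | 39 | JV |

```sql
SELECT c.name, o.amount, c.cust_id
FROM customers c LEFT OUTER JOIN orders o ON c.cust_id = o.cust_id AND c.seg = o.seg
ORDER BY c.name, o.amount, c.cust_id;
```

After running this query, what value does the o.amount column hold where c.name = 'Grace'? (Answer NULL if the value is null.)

NULL

LEFT JOIN keeps every row from `customers`; unmatched rows get NULL for `orders`'s columns.
Matching on c.cust_id = o.cust_id AND c.seg = o.seg. A NULL in a compared column never satisfies the condition.
- c (cust_id=5, seg=JV) pairs with 1 row(s) of o.
- c (cust_id=2, seg=JV) has no partner → padded with NULL.
- c (cust_id=4, seg=AX) has no partner → padded with NULL.
- c (cust_id=4, seg=BQ) has no partner → padded with NULL.
- c (cust_id=5, seg=BQ) pairs with 1 row(s) of o.
- c (cust_id=4, seg=JV) has no partner → padded with NULL.
- c (cust_id=1, seg=JV) pairs with 1 row(s) of o.
- c (cust_id=2, seg=AX) pairs with 1 row(s) of o.
- c (cust_id=NULL, seg=BQ) has no partner → padded with NULL.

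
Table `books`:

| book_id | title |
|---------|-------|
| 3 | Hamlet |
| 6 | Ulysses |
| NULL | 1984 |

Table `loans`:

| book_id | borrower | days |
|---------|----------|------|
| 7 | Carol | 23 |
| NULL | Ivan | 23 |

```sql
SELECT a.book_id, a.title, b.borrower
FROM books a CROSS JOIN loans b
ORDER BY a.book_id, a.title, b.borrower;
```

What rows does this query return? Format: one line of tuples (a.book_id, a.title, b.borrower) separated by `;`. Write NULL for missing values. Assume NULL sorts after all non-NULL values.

(3, Hamlet, Carol); (3, Hamlet, Ivan); (6, Ulysses, Carol); (6, Ulysses, Ivan); (NULL, 1984, Carol); (NULL, 1984, Ivan)

CROSS JOIN pairs every row of `books` with every row of `loans`: 3 × 2 = 6 rows.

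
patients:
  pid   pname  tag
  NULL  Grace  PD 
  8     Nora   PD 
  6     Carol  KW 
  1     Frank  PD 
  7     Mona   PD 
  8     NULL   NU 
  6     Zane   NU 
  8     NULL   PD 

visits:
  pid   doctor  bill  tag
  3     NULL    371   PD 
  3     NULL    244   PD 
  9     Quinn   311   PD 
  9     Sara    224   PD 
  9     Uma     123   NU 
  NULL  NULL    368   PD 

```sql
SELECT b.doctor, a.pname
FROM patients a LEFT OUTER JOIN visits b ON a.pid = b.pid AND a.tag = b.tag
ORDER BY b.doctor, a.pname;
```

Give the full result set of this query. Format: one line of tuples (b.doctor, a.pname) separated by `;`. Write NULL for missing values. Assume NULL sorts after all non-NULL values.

LEFT JOIN keeps every row from `patients`; unmatched rows get NULL for `visits`'s columns.
Matching on a.pid = b.pid AND a.tag = b.tag. A NULL in a compared column never satisfies the condition.
Matched pairs: 0; unmatched a rows kept: 8.

(NULL, Carol); (NULL, Frank); (NULL, Grace); (NULL, Mona); (NULL, Nora); (NULL, Zane); (NULL, NULL); (NULL, NULL)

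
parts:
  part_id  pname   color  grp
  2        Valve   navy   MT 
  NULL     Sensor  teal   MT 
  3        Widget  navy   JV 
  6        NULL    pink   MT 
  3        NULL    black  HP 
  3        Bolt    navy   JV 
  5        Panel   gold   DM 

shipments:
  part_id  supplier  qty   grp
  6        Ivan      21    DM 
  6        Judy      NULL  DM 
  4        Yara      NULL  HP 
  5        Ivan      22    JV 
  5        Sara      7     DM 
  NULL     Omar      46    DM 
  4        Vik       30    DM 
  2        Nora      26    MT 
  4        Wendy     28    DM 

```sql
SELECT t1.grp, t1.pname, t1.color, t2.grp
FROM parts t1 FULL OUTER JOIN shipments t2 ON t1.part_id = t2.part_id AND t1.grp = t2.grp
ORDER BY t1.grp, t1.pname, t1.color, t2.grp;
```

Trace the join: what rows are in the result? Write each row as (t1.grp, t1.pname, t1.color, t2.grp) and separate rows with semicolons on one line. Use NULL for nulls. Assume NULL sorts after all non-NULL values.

(DM, Panel, gold, DM); (HP, NULL, black, NULL); (JV, Bolt, navy, NULL); (JV, Widget, navy, NULL); (MT, Sensor, teal, NULL); (MT, Valve, navy, MT); (MT, NULL, pink, NULL); (NULL, NULL, NULL, DM); (NULL, NULL, NULL, DM); (NULL, NULL, NULL, DM); (NULL, NULL, NULL, DM); (NULL, NULL, NULL, DM); (NULL, NULL, NULL, HP); (NULL, NULL, NULL, JV)

FULL OUTER JOIN keeps every row from both sides; unmatched rows get NULL for the other side's columns.
Matching on t1.part_id = t2.part_id AND t1.grp = t2.grp. A NULL in a compared column never satisfies the condition.
Matched pairs: 2; unmatched t1 rows kept: 5; unmatched t2 rows kept: 7.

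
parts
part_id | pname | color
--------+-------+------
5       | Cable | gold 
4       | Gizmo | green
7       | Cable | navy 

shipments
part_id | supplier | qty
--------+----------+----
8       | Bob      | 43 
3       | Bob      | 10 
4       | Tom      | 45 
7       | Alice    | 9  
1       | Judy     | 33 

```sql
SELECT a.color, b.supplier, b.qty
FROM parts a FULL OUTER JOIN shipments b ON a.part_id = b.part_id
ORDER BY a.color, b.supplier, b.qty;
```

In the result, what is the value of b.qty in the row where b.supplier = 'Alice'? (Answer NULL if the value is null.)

9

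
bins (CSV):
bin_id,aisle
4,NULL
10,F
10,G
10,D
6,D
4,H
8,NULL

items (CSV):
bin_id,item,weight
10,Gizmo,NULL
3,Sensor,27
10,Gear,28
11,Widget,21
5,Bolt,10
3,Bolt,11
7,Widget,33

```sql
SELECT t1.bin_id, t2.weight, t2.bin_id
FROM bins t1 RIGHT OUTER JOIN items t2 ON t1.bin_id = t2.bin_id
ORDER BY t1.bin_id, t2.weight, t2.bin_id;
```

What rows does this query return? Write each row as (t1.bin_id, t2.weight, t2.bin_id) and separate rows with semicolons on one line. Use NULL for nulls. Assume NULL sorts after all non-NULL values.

RIGHT JOIN keeps every row from `items`; unmatched rows get NULL for `bins`'s columns.
Matching on t1.bin_id = t2.bin_id.
Matched pairs: 6; unmatched t2 rows kept: 5.

(10, 28, 10); (10, 28, 10); (10, 28, 10); (10, NULL, 10); (10, NULL, 10); (10, NULL, 10); (NULL, 10, 5); (NULL, 11, 3); (NULL, 21, 11); (NULL, 27, 3); (NULL, 33, 7)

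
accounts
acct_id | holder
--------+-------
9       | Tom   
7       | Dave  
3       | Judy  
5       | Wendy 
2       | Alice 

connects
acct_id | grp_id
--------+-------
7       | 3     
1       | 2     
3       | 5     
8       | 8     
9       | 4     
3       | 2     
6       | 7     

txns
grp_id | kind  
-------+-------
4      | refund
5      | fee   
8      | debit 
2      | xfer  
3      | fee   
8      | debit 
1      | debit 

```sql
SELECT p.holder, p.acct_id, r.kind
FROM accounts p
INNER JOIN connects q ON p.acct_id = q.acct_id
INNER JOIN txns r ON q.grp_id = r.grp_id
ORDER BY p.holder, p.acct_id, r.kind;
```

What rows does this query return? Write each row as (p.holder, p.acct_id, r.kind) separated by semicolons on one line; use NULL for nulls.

Joins associate left-to-right: accounts INNER JOIN connects on acct_id gives 4 intermediate row(s).
Then INNER JOIN `txns r` on grp_id: keep only rows whose q.grp_id appears in r.

(Dave, 7, fee); (Judy, 3, fee); (Judy, 3, xfer); (Tom, 9, refund)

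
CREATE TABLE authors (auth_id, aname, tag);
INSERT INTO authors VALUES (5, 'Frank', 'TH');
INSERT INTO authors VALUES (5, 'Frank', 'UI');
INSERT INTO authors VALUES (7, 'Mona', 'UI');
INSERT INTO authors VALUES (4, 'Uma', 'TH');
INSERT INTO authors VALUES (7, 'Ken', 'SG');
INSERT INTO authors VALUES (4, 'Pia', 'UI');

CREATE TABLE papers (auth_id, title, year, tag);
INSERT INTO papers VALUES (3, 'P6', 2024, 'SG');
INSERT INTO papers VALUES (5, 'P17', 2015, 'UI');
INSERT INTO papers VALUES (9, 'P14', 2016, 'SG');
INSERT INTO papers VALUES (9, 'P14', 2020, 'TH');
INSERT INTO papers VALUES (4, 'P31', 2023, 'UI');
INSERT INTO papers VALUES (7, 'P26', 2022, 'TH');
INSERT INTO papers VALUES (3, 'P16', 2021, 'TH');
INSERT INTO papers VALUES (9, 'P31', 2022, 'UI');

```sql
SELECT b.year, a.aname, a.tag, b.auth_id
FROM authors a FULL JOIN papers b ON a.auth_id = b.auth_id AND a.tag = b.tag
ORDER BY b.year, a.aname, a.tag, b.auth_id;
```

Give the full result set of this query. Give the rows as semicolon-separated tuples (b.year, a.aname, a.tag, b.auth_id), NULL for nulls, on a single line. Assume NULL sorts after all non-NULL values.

(2015, Frank, UI, 5); (2016, NULL, NULL, 9); (2020, NULL, NULL, 9); (2021, NULL, NULL, 3); (2022, NULL, NULL, 7); (2022, NULL, NULL, 9); (2023, Pia, UI, 4); (2024, NULL, NULL, 3); (NULL, Frank, TH, NULL); (NULL, Ken, SG, NULL); (NULL, Mona, UI, NULL); (NULL, Uma, TH, NULL)

FULL OUTER JOIN keeps every row from both sides; unmatched rows get NULL for the other side's columns.
Matching on a.auth_id = b.auth_id AND a.tag = b.tag.
- a row (auth_id=5, tag=TH): no match → kept, b columns NULL.
- a row (auth_id=5, tag=UI): matches 1 b row(s) → 1 output row(s).
- a row (auth_id=7, tag=UI): no match → kept, b columns NULL.
- a row (auth_id=4, tag=TH): no match → kept, b columns NULL.
- a row (auth_id=7, tag=SG): no match → kept, b columns NULL.
- a row (auth_id=4, tag=UI): matches 1 b row(s) → 1 output row(s).
- 6 row(s) from b found no a partner → padded with NULL.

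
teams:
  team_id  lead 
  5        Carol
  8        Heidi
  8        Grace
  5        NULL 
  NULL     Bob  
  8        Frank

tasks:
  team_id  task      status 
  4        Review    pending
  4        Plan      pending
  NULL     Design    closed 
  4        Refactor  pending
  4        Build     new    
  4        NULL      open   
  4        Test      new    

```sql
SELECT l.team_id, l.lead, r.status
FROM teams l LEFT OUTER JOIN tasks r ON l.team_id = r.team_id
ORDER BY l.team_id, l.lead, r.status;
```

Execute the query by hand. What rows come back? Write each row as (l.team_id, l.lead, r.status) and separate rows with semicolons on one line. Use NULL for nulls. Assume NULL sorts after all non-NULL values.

(5, Carol, NULL); (5, NULL, NULL); (8, Frank, NULL); (8, Grace, NULL); (8, Heidi, NULL); (NULL, Bob, NULL)

LEFT JOIN keeps every row from `teams`; unmatched rows get NULL for `tasks`'s columns.
Matching on l.team_id = r.team_id. A NULL in a compared column never satisfies the condition.
- team_id=5: no r row matches, row kept with r columns NULL.
- team_id=8: no r row matches, row kept with r columns NULL.
- team_id=8: no r row matches, row kept with r columns NULL.
- team_id=5: no r row matches, row kept with r columns NULL.
- team_id=NULL: no r row matches, row kept with r columns NULL.
- team_id=8: no r row matches, row kept with r columns NULL.
After projecting and ordering:
l.team_id | l.lead | r.status
5 | Carol | NULL
5 | NULL | NULL
8 | Frank | NULL
8 | Grace | NULL
8 | Heidi | NULL
NULL | Bob | NULL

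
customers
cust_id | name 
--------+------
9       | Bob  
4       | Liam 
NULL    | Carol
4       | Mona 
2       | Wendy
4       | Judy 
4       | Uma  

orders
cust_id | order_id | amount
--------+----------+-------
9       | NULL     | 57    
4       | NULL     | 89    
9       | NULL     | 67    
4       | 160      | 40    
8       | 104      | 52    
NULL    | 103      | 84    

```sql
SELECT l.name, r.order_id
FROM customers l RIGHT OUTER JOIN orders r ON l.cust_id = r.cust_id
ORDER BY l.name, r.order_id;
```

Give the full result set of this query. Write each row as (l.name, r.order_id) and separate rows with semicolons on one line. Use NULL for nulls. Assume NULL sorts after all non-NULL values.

(Bob, NULL); (Bob, NULL); (Judy, 160); (Judy, NULL); (Liam, 160); (Liam, NULL); (Mona, 160); (Mona, NULL); (Uma, 160); (Uma, NULL); (NULL, 103); (NULL, 104)

RIGHT JOIN keeps every row from `orders`; unmatched rows get NULL for `customers`'s columns.
Matching on l.cust_id = r.cust_id. A NULL in a compared column never satisfies the condition.
Matched pairs: 10; unmatched r rows kept: 2.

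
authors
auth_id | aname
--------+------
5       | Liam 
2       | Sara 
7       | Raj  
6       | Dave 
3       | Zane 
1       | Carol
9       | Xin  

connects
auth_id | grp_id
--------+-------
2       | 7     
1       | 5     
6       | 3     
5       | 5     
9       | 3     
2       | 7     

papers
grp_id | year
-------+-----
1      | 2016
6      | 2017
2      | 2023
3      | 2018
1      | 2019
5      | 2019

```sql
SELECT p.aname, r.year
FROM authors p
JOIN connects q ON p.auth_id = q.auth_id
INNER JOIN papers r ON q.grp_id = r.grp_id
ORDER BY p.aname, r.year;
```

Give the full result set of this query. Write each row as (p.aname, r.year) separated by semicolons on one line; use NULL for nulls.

(Carol, 2019); (Dave, 2018); (Liam, 2019); (Xin, 2018)

Step 1 — p INNER JOIN q on auth_id → 6 row(s).
Then INNER JOIN `papers r` on grp_id: keep only rows whose q.grp_id appears in r.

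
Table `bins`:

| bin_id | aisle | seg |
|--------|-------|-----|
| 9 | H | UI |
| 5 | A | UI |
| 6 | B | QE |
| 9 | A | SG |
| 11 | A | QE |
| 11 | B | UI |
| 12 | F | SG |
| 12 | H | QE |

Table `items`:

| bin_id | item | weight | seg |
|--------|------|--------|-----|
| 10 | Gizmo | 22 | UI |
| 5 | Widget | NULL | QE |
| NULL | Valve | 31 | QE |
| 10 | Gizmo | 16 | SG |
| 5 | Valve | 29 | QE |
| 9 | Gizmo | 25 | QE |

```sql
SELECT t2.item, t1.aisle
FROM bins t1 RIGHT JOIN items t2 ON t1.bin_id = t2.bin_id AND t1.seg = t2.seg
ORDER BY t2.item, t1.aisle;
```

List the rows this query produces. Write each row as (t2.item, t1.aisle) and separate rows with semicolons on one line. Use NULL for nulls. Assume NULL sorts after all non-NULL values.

RIGHT JOIN keeps every row from `items`; unmatched rows get NULL for `bins`'s columns.
Matching on t1.bin_id = t2.bin_id AND t1.seg = t2.seg. A NULL in a compared column never satisfies the condition.
- t1 (bin_id=9, seg=UI) has no partner in t2.
- t1 (bin_id=5, seg=UI) has no partner in t2.
- t1 (bin_id=6, seg=QE) has no partner in t2.
- t1 (bin_id=9, seg=SG) has no partner in t2.
- t1 (bin_id=11, seg=QE) has no partner in t2.
- t1 (bin_id=11, seg=UI) has no partner in t2.
- t1 (bin_id=12, seg=SG) has no partner in t2.
- t1 (bin_id=12, seg=QE) has no partner in t2.
- 6 row(s) from t2 found no t1 partner → padded with NULL.
After projecting and ordering:
t2.item | t1.aisle
Gizmo | NULL
Gizmo | NULL
Gizmo | NULL
Valve | NULL
Valve | NULL
Widget | NULL

(Gizmo, NULL); (Gizmo, NULL); (Gizmo, NULL); (Valve, NULL); (Valve, NULL); (Widget, NULL)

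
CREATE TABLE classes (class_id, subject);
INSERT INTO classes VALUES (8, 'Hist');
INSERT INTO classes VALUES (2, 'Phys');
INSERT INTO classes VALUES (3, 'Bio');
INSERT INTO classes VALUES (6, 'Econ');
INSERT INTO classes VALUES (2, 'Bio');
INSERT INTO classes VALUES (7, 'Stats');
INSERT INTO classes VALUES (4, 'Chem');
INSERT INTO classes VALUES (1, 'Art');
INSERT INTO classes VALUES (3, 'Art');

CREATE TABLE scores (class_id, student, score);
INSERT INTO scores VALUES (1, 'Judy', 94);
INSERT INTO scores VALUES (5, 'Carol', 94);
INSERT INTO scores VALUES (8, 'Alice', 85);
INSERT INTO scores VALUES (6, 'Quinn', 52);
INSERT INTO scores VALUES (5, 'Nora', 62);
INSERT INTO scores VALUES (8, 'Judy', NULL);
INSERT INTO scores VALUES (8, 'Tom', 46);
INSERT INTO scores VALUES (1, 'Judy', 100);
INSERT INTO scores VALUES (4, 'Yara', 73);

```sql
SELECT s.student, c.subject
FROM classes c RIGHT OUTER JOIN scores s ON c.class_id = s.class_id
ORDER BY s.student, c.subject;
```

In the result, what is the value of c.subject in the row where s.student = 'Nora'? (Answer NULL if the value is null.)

NULL

RIGHT JOIN keeps every row from `scores`; unmatched rows get NULL for `classes`'s columns.
Matching on c.class_id = s.class_id.
Matched pairs: 7; unmatched s rows kept: 2.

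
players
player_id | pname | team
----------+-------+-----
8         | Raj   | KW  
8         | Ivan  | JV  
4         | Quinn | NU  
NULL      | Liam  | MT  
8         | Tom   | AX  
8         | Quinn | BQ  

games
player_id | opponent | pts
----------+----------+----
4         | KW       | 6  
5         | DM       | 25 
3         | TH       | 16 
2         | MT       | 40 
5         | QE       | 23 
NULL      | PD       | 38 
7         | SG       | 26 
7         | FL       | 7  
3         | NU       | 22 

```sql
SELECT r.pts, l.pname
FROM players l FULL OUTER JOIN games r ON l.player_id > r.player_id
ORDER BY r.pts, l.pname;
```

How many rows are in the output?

37

FULL OUTER JOIN keeps every row from both sides; unmatched rows get NULL for the other side's columns.
Matching on l.player_id > r.player_id. A NULL in a compared column never satisfies the condition.
- l (player_id=8) pairs with 8 row(s) of r.
- l (player_id=8) pairs with 8 row(s) of r.
- l (player_id=4) pairs with 3 row(s) of r.
- l (player_id=NULL) has no partner → padded with NULL.
- l (player_id=8) pairs with 8 row(s) of r.
- l (player_id=8) pairs with 8 row(s) of r.
- 1 r row(s) had no l match → kept, l columns NULL.
Total: 35 matched + 2 padded = 37 rows.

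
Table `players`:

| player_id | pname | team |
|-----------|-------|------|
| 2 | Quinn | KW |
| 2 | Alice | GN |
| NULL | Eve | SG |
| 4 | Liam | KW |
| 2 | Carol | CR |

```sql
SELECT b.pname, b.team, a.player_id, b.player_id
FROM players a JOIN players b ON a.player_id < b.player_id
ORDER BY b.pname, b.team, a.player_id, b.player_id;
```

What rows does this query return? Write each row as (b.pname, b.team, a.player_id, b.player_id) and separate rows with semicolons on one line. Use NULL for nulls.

INNER JOIN keeps only pairs where the ON condition holds.
Matching on a.player_id < b.player_id. A NULL in a compared column never satisfies the condition.
- a[0] player_id=2 → 1 match(es) in b → 1 row(s).
- a[1] player_id=2 → 1 match(es) in b → 1 row(s).
- a[2] player_id=NULL → no match; dropped.
- a[3] player_id=4 → no match; dropped.
- a[4] player_id=2 → 1 match(es) in b → 1 row(s).
After projecting and ordering:
b.pname | b.team | a.player_id | b.player_id
Liam | KW | 2 | 4
Liam | KW | 2 | 4
Liam | KW | 2 | 4

(Liam, KW, 2, 4); (Liam, KW, 2, 4); (Liam, KW, 2, 4)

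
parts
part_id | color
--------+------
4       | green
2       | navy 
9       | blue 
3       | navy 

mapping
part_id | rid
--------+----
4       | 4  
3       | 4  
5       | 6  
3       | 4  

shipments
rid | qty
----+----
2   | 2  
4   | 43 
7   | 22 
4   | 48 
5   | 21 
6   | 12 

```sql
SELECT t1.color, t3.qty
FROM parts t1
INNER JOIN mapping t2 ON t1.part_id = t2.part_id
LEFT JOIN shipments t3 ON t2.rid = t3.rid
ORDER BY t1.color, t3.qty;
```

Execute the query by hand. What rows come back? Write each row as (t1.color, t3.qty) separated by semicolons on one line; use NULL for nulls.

(green, 43); (green, 48); (navy, 43); (navy, 43); (navy, 48); (navy, 48)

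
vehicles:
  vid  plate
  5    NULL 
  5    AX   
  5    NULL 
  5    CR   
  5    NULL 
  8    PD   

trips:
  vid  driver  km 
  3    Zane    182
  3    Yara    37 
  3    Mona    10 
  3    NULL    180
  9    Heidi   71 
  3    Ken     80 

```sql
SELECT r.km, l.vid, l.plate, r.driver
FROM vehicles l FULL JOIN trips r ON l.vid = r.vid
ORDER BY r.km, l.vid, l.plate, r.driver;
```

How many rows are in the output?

12

FULL OUTER JOIN keeps every row from both sides; unmatched rows get NULL for the other side's columns.
Matching on l.vid = r.vid.
Matched pairs: 0; unmatched l rows kept: 6; unmatched r rows kept: 6.
Total: 0 matched + 12 padded = 12 rows.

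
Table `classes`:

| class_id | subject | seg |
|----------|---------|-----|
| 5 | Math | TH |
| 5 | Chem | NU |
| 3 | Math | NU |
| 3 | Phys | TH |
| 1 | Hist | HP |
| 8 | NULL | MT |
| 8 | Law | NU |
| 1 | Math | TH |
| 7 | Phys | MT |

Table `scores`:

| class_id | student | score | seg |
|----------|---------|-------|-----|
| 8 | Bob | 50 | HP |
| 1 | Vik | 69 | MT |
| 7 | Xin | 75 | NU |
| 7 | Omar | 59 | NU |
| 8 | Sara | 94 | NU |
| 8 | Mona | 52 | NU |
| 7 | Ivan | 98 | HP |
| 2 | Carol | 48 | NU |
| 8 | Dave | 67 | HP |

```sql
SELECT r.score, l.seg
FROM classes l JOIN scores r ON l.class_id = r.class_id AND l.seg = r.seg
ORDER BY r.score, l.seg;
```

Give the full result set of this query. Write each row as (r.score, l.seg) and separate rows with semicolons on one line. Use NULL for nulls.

(52, NU); (94, NU)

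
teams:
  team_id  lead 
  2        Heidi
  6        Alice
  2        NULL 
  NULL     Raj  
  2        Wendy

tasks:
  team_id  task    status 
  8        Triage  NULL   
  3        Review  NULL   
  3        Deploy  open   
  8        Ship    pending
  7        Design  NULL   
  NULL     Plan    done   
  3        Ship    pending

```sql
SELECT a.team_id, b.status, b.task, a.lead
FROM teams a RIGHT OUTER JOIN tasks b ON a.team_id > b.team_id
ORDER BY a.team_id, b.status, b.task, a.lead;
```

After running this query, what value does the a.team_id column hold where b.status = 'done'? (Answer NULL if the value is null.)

NULL

RIGHT JOIN keeps every row from `tasks`; unmatched rows get NULL for `teams`'s columns.
Matching on a.team_id > b.team_id. A NULL in a compared column never satisfies the condition.
- team_id=2: no matching b row.
- team_id=6: 3 matching b row(s), so 3 row(s) emitted.
- team_id=2: no matching b row.
- team_id=NULL: no matching b row.
- team_id=2: no matching b row.
- plus 4 unmatched b row(s), each kept with NULL a columns.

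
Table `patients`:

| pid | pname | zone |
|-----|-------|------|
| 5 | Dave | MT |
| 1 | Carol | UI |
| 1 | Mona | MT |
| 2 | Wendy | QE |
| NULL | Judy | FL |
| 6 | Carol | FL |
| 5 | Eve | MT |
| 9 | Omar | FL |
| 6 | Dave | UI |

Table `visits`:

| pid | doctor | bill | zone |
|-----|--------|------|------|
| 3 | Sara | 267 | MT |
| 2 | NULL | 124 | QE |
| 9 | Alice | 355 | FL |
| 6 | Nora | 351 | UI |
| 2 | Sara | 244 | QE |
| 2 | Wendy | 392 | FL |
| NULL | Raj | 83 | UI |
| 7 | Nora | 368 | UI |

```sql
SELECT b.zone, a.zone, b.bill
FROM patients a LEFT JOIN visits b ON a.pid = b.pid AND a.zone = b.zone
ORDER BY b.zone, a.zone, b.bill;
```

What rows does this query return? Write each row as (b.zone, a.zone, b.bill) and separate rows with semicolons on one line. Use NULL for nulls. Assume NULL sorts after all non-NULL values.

LEFT JOIN keeps every row from `patients`; unmatched rows get NULL for `visits`'s columns.
Matching on a.pid = b.pid AND a.zone = b.zone. A NULL in a compared column never satisfies the condition.
- pid=5, zone=MT: no b row matches, row kept with b columns NULL.
- pid=1, zone=UI: no b row matches, row kept with b columns NULL.
- pid=1, zone=MT: no b row matches, row kept with b columns NULL.
- pid=2, zone=QE: 2 matching b row(s), so 2 row(s) emitted.
- pid=NULL, zone=FL: no b row matches, row kept with b columns NULL.
- pid=6, zone=FL: no b row matches, row kept with b columns NULL.
- pid=5, zone=MT: no b row matches, row kept with b columns NULL.
- pid=9, zone=FL: 1 matching b row(s), so 1 row(s) emitted.
- pid=6, zone=UI: 1 matching b row(s), so 1 row(s) emitted.
After projecting and ordering:
b.zone | a.zone | b.bill
FL | FL | 355
QE | QE | 124
QE | QE | 244
UI | UI | 351
NULL | FL | NULL
NULL | FL | NULL
NULL | MT | NULL
NULL | MT | NULL
NULL | MT | NULL
NULL | UI | NULL

(FL, FL, 355); (QE, QE, 124); (QE, QE, 244); (UI, UI, 351); (NULL, FL, NULL); (NULL, FL, NULL); (NULL, MT, NULL); (NULL, MT, NULL); (NULL, MT, NULL); (NULL, UI, NULL)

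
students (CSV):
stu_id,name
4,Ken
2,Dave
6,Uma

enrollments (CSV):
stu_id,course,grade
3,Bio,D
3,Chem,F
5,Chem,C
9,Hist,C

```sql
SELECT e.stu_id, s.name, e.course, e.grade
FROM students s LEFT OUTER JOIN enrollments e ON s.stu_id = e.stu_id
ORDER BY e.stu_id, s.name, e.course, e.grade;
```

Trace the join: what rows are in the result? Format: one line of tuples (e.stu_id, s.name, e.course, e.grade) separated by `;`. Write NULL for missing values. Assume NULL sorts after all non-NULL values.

LEFT JOIN keeps every row from `students`; unmatched rows get NULL for `enrollments`'s columns.
Matching on s.stu_id = e.stu_id.
- stu_id=4: no e row matches, row kept with e columns NULL.
- stu_id=2: no e row matches, row kept with e columns NULL.
- stu_id=6: no e row matches, row kept with e columns NULL.
After projecting and ordering:
e.stu_id | s.name | e.course | e.grade
NULL | Dave | NULL | NULL
NULL | Ken | NULL | NULL
NULL | Uma | NULL | NULL

(NULL, Dave, NULL, NULL); (NULL, Ken, NULL, NULL); (NULL, Uma, NULL, NULL)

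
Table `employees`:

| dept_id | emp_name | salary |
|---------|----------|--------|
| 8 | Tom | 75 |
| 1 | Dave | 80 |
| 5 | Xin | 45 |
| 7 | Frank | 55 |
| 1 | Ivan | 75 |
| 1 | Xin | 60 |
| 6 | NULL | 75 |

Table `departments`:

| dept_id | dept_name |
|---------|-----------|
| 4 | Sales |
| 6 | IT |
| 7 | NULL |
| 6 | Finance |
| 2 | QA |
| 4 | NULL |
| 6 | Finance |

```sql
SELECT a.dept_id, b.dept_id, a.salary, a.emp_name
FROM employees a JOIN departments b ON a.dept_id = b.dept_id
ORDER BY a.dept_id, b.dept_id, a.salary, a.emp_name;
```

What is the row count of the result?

4

INNER JOIN keeps only pairs where the ON condition holds.
Matching on a.dept_id = b.dept_id.
- a row (dept_id=8): no match → dropped.
- a row (dept_id=1): no match → dropped.
- a row (dept_id=5): no match → dropped.
- a row (dept_id=7): matches 1 b row(s) → 1 output row(s).
- a row (dept_id=1): no match → dropped.
- a row (dept_id=1): no match → dropped.
- a row (dept_id=6): matches 3 b row(s) → 3 output row(s).
Total: 4 rows.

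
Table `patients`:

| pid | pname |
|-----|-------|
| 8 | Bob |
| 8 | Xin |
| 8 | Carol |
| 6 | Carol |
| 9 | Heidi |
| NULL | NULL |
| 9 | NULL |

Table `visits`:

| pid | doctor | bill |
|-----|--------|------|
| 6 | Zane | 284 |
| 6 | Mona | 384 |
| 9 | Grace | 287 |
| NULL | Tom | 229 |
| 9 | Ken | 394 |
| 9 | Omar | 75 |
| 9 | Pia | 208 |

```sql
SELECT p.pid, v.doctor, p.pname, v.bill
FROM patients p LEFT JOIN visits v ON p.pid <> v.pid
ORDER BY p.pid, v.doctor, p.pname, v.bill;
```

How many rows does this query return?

27

LEFT JOIN keeps every row from `patients`; unmatched rows get NULL for `visits`'s columns.
Matching on p.pid <> v.pid. A NULL in a compared column never satisfies the condition.
- p row (pid=8): matches 6 v row(s) → 6 output row(s).
- p row (pid=8): matches 6 v row(s) → 6 output row(s).
- p row (pid=8): matches 6 v row(s) → 6 output row(s).
- p row (pid=6): matches 4 v row(s) → 4 output row(s).
- p row (pid=9): matches 2 v row(s) → 2 output row(s).
- p row (pid=NULL): no match → kept, v columns NULL.
- p row (pid=9): matches 2 v row(s) → 2 output row(s).
Total: 26 matched + 1 padded = 27 rows.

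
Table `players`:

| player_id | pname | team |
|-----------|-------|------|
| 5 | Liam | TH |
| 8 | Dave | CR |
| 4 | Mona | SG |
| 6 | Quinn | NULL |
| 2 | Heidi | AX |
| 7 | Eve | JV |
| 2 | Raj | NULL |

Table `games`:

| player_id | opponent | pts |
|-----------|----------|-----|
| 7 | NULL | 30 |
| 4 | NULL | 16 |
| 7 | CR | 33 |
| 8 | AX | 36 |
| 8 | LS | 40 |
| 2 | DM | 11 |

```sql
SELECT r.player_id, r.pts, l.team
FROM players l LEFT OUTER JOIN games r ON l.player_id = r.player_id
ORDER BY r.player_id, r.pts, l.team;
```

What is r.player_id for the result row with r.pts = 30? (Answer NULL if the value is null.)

7

LEFT JOIN keeps every row from `players`; unmatched rows get NULL for `games`'s columns.
Matching on l.player_id = r.player_id.
Matched pairs: 7; unmatched l rows kept: 2.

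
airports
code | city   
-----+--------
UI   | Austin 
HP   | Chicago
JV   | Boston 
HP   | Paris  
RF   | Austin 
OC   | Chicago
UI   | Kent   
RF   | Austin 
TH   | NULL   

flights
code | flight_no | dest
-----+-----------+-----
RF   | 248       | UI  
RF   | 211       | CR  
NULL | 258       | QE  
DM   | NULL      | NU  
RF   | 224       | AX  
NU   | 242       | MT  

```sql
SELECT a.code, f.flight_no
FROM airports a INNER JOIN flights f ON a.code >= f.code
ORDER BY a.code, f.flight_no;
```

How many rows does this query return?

INNER JOIN keeps only pairs where the ON condition holds.
Matching on a.code >= f.code. A NULL in a compared column never satisfies the condition.
- a row (code=UI): matches 5 f row(s) → 5 output row(s).
- a row (code=HP): matches 1 f row(s) → 1 output row(s).
- a row (code=JV): matches 1 f row(s) → 1 output row(s).
- a row (code=HP): matches 1 f row(s) → 1 output row(s).
- a row (code=RF): matches 5 f row(s) → 5 output row(s).
- a row (code=OC): matches 2 f row(s) → 2 output row(s).
- a row (code=UI): matches 5 f row(s) → 5 output row(s).
- a row (code=RF): matches 5 f row(s) → 5 output row(s).
- a row (code=TH): matches 5 f row(s) → 5 output row(s).
Total: 30 rows.

30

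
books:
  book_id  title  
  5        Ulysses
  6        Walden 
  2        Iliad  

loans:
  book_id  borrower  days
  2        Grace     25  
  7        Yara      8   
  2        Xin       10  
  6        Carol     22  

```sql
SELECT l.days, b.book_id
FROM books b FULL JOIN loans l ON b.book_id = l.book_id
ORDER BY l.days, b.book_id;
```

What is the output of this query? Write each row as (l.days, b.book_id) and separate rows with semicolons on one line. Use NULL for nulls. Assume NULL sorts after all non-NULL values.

FULL OUTER JOIN keeps every row from both sides; unmatched rows get NULL for the other side's columns.
Matching on b.book_id = l.book_id.
Matched pairs: 3; unmatched b rows kept: 1; unmatched l rows kept: 1.

(8, NULL); (10, 2); (22, 6); (25, 2); (NULL, 5)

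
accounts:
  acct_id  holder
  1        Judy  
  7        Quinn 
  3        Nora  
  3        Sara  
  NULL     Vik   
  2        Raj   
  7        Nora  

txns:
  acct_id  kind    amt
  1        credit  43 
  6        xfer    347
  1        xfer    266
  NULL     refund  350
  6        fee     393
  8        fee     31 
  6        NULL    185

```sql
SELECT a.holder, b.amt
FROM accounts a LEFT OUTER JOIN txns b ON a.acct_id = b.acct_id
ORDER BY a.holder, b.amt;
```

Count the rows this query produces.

8

LEFT JOIN keeps every row from `accounts`; unmatched rows get NULL for `txns`'s columns.
Matching on a.acct_id = b.acct_id. A NULL in a compared column never satisfies the condition.
- acct_id=1: 2 matching b row(s), so 2 row(s) emitted.
- acct_id=7: no b row matches, row kept with b columns NULL.
- acct_id=3: no b row matches, row kept with b columns NULL.
- acct_id=3: no b row matches, row kept with b columns NULL.
- acct_id=NULL: no b row matches, row kept with b columns NULL.
- acct_id=2: no b row matches, row kept with b columns NULL.
- acct_id=7: no b row matches, row kept with b columns NULL.
Total: 2 matched + 6 padded = 8 rows.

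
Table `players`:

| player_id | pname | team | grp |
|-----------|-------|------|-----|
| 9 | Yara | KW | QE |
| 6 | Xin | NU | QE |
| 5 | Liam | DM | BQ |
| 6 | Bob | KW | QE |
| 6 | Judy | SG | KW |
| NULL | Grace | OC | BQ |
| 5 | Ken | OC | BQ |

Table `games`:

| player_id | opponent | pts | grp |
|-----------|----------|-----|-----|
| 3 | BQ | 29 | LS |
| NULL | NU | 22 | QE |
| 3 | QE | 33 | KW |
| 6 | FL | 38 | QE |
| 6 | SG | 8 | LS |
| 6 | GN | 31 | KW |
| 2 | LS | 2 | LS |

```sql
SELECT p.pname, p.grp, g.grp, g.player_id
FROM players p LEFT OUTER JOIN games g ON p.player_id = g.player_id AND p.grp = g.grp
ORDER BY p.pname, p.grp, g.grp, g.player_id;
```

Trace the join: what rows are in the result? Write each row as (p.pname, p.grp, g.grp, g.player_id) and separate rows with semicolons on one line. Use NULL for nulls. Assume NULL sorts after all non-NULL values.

LEFT JOIN keeps every row from `players`; unmatched rows get NULL for `games`'s columns.
Matching on p.player_id = g.player_id AND p.grp = g.grp. A NULL in a compared column never satisfies the condition.
- p row (player_id=9, grp=QE): no match → kept, g columns NULL.
- p row (player_id=6, grp=QE): matches 1 g row(s) → 1 output row(s).
- p row (player_id=5, grp=BQ): no match → kept, g columns NULL.
- p row (player_id=6, grp=QE): matches 1 g row(s) → 1 output row(s).
- p row (player_id=6, grp=KW): matches 1 g row(s) → 1 output row(s).
- p row (player_id=NULL, grp=BQ): no match → kept, g columns NULL.
- p row (player_id=5, grp=BQ): no match → kept, g columns NULL.
After projecting and ordering:
p.pname | p.grp | g.grp | g.player_id
Bob | QE | QE | 6
Grace | BQ | NULL | NULL
Judy | KW | KW | 6
Ken | BQ | NULL | NULL
Liam | BQ | NULL | NULL
Xin | QE | QE | 6
Yara | QE | NULL | NULL

(Bob, QE, QE, 6); (Grace, BQ, NULL, NULL); (Judy, KW, KW, 6); (Ken, BQ, NULL, NULL); (Liam, BQ, NULL, NULL); (Xin, QE, QE, 6); (Yara, QE, NULL, NULL)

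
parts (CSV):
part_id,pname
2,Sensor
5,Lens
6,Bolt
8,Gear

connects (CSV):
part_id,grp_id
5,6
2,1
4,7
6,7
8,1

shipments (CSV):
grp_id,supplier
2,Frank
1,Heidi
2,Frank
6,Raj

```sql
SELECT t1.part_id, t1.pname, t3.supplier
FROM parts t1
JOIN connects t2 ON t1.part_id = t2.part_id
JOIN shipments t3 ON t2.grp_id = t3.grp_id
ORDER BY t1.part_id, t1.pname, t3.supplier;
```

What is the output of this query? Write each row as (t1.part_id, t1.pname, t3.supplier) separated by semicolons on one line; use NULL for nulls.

(2, Sensor, Heidi); (5, Lens, Raj); (8, Gear, Heidi)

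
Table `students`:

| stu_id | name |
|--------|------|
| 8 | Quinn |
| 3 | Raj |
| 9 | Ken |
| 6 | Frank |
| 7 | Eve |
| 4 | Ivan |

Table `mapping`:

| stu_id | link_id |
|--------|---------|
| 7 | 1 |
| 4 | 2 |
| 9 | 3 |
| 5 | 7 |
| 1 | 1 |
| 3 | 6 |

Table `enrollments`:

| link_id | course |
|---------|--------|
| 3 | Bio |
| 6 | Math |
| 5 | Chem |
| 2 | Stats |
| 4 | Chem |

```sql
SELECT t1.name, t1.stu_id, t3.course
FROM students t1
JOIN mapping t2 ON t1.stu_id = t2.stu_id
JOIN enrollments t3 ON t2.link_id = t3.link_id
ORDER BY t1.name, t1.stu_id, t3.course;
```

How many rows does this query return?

Joins associate left-to-right: students INNER JOIN mapping on stu_id gives 4 intermediate row(s).
Then INNER JOIN `enrollments t3` on link_id: keep only rows whose t2.link_id appears in t3.
Result: 3 row(s).

3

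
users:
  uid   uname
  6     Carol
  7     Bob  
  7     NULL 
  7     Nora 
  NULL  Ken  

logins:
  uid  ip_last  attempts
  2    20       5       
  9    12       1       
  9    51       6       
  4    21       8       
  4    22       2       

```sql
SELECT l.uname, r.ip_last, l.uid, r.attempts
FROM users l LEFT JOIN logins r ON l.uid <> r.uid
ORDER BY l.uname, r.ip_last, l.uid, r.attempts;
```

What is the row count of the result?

21

LEFT JOIN keeps every row from `users`; unmatched rows get NULL for `logins`'s columns.
Matching on l.uid <> r.uid. A NULL in a compared column never satisfies the condition.
- uid=6: 5 matching r row(s), so 5 row(s) emitted.
- uid=7: 5 matching r row(s), so 5 row(s) emitted.
- uid=7: 5 matching r row(s), so 5 row(s) emitted.
- uid=7: 5 matching r row(s), so 5 row(s) emitted.
- uid=NULL: no r row matches, row kept with r columns NULL.
Total: 20 matched + 1 padded = 21 rows.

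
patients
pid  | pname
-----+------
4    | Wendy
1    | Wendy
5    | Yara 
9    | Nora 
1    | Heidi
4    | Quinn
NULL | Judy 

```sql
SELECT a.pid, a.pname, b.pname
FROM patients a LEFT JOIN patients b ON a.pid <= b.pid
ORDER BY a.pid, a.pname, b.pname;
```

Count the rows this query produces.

LEFT JOIN keeps every row from `patients a`; unmatched rows get NULL for `patients b`'s columns.
Matching on a.pid <= b.pid. A NULL in a compared column never satisfies the condition.
- a row (pid=4): matches 4 b row(s) → 4 output row(s).
- a row (pid=1): matches 6 b row(s) → 6 output row(s).
- a row (pid=5): matches 2 b row(s) → 2 output row(s).
- a row (pid=9): matches 1 b row(s) → 1 output row(s).
- a row (pid=1): matches 6 b row(s) → 6 output row(s).
- a row (pid=4): matches 4 b row(s) → 4 output row(s).
- a row (pid=NULL): no match → kept, b columns NULL.
Total: 23 matched + 1 padded = 24 rows.

24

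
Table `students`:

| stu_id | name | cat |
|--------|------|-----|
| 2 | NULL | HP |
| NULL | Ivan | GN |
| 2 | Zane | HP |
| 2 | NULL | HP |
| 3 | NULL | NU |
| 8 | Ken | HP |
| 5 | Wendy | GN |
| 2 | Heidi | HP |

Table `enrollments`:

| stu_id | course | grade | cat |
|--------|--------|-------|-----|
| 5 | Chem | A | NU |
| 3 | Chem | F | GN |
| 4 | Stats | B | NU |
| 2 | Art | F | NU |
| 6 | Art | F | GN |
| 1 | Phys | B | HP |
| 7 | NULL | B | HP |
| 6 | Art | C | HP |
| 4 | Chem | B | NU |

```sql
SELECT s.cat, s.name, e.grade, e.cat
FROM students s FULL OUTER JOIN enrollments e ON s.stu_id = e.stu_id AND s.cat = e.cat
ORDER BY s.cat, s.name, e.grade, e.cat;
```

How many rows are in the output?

FULL OUTER JOIN keeps every row from both sides; unmatched rows get NULL for the other side's columns.
Matching on s.stu_id = e.stu_id AND s.cat = e.cat. A NULL in a compared column never satisfies the condition.
- stu_id=2, cat=HP: no e row matches, row kept with e columns NULL.
- stu_id=NULL, cat=GN: no e row matches, row kept with e columns NULL.
- stu_id=2, cat=HP: no e row matches, row kept with e columns NULL.
- stu_id=2, cat=HP: no e row matches, row kept with e columns NULL.
- stu_id=3, cat=NU: no e row matches, row kept with e columns NULL.
- stu_id=8, cat=HP: no e row matches, row kept with e columns NULL.
- stu_id=5, cat=GN: no e row matches, row kept with e columns NULL.
- stu_id=2, cat=HP: no e row matches, row kept with e columns NULL.
- 9 row(s) from e found no s partner → padded with NULL.
Total: 0 matched + 17 padded = 17 rows.

17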